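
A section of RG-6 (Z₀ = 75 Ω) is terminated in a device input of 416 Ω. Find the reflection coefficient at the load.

Γ = 0.695

Γ = (Z_L − Z_0)/(Z_L + Z_0) = (416 − 75)/(416 + 75) = 341/491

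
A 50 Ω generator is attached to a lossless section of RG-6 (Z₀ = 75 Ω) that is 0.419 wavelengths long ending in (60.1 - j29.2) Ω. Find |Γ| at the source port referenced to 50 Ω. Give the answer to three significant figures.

|Γ| ≈ 0.389

βl = 2π × 0.419 = 151°
tan(βl) = -0.558
Z_in = Z_0·(Z_L + jZ_0·tanβl)/(Z_0 + jZ_L·tanβl) = 97 − j35.4 Ω
Γ_s = (Z_in − Z_s)/(Z_in + Z_s) = (47 − j35.4)/(147 − j35.4), |Γ_s| = 0.389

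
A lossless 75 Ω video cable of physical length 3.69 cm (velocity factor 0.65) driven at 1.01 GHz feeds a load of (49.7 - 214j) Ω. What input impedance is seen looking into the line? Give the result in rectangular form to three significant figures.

Z_in ≈ 5.22 − j3.53 Ω

λ = v/f = 0.65·c / 1.01 GHz = 0.193 m
βl = 2π·l/λ = 2π × 0.191 = 68.8°
tan(βl) = tan(68.8°) = 2.58
Z_in = Z_0·(Z_L + jZ_0·tanβl)/(Z_0 + jZ_L·tanβl)
     = 75·(49.7 − j20.6)/(627 + j128)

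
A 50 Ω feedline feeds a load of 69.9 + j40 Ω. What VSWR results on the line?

VSWR ≈ 2.09

Γ = (Z_L − Z_0)/(Z_L + Z_0) = (19.9 + j40)/(119.9 + j40)
|Γ| = 44.7/126 = 0.353
VSWR = (1 + |Γ|)/(1 − |Γ|) = 1.35/0.647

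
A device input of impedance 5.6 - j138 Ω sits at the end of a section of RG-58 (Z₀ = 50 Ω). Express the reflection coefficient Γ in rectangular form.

Γ ≈ 0.749 − j0.623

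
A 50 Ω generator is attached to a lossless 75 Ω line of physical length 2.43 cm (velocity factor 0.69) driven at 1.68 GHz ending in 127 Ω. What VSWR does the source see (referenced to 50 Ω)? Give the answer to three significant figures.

VSWR ≈ 1.4

λ = v/f = 0.69·c / 1.68 GHz = 0.123 m
βl = 2π·l/λ = 2π × 0.197 = 71°
tan(βl) = 2.9
Z_in = Z_0·(Z_L + jZ_0·tanβl)/(Z_0 + jZ_L·tanβl) = 47.6 − j16.2 Ω
Γ_s = (Z_in − Z_s)/(Z_in + Z_s) = (-2.42 − j16.2)/(97.6 − j16.2), |Γ_s| = 0.165
VSWR = (1 + |Γ_s|)/(1 − |Γ_s|)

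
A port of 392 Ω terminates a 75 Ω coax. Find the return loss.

Γ = (392 − 75)/(392 + 75) = 0.679
RL = −20·log₁₀|Γ| = −20·log₁₀(0.679)

RL ≈ 3.37 dB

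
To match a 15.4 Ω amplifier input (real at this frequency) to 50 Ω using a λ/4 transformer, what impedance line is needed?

Z_qwt ≈ 27.7 Ω

Z_qwt = √(Z_0·R_L) = √(50 × 15.4) = √770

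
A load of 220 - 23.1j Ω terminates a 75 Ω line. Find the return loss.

RL ≈ 6.09 dB

Γ = (145 − j23.1)/(295 − j23.1), |Γ| = 0.496
RL = −20·log₁₀|Γ| = −20·log₁₀(0.496)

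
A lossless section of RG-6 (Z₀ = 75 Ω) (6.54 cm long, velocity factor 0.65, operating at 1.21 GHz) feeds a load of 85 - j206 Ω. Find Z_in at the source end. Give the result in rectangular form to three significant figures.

Z_in ≈ 95.2 + j217 Ω

λ = v/f = 0.65·c / 1.21 GHz = 0.161 m
βl = 2π·l/λ = 2π × 0.406 = 146°
tan(βl) = tan(146°) = -0.672
Z_in = Z_0·(Z_L + jZ_0·tanβl)/(Z_0 + jZ_L·tanβl)
     = 75·(85 − j256)/(-63.5 − j57.1)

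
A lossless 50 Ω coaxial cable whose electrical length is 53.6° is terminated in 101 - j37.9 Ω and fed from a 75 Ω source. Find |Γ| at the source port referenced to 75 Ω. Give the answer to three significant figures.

tan(βl) = 1.36
Z_in = Z_0·(Z_L + jZ_0·tanβl)/(Z_0 + jZ_L·tanβl) = 24.7 − j18.6 Ω
Γ_s = (Z_in − Z_s)/(Z_in + Z_s) = (-50.3 − j18.6)/(99.7 − j18.6), |Γ_s| = 0.529

|Γ| ≈ 0.529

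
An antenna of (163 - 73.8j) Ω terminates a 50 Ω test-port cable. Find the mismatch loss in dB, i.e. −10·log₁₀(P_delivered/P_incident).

Γ = (113 − j73.8)/(213 − j73.8), |Γ| = 0.599
|Γ|² = 0.358, so P_del/P_inc = 1 − |Γ|² = 0.642
ML = −10·log₁₀(1 − |Γ|²)

mismatch loss ≈ 1.93 dB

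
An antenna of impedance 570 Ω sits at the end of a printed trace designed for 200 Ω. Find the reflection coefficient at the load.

Γ = (Z_L − Z_0)/(Z_L + Z_0) = (570 − 200)/(570 + 200) = 370/770

Γ = 0.481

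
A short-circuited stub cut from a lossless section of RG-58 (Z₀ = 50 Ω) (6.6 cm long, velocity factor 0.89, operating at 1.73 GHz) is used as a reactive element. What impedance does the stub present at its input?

Z_in ≈ −j24.4 Ω

λ = v/f = 0.89·c / 1.73 GHz = 0.154 m
βl = 2π·l/λ = 2π × 0.428 = 154°
tan(βl) = -0.489
For a short-circuited stub, Z_in = jZ_0·tan(βl)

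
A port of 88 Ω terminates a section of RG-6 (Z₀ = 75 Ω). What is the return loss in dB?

Γ = (88 − 75)/(88 + 75) = 0.0798
RL = −20·log₁₀|Γ| = −20·log₁₀(0.0798)

RL ≈ 22 dB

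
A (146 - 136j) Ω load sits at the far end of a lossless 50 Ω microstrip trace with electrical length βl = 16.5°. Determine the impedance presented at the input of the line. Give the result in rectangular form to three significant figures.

Z_in ≈ 39.6 − j86.1 Ω

tan(βl) = tan(16.5°) = 0.296
Z_in = Z_0·(Z_L + jZ_0·tanβl)/(Z_0 + jZ_L·tanβl)
     = 50·(146 − j121)/(90.3 + j43.2)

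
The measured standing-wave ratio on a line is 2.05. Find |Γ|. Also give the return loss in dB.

|Γ| = (S − 1)/(S + 1) = (2.05 − 1)/(2.05 + 1) = 1.05/3.05
RL = −20·log₁₀|Γ| = −20·log₁₀(0.344)

|Γ| ≈ 0.344; return loss ≈ 9.26 dB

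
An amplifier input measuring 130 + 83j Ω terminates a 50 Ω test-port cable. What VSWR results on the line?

Γ = (Z_L − Z_0)/(Z_L + Z_0) = (80 + j83)/(180 + j83)
|Γ| = 115/198 = 0.582
VSWR = (1 + |Γ|)/(1 − |Γ|) = 1.58/0.418

VSWR ≈ 3.78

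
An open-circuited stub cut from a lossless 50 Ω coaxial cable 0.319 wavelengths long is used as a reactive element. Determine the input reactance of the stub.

βl = 2π × 0.319 = 115°
tan(βl) = -2.16
For an open-circuited stub, Z_in = −jZ_0·cot(βl) = −jZ_0/tan(βl)

X_in ≈ 23.1 Ω (inductive)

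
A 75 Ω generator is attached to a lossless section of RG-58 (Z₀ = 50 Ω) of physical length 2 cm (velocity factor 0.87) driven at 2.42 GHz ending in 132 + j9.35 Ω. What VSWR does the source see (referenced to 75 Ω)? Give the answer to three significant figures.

VSWR ≈ 3.62

λ = v/f = 0.87·c / 2.42 GHz = 0.108 m
βl = 2π·l/λ = 2π × 0.185 = 66.8°
tan(βl) = 2.33
Z_in = Z_0·(Z_L + jZ_0·tanβl)/(Z_0 + jZ_L·tanβl) = 22.2 − j19.4 Ω
Γ_s = (Z_in − Z_s)/(Z_in + Z_s) = (-52.8 − j19.4)/(97.2 − j19.4), |Γ_s| = 0.567
VSWR = (1 + |Γ_s|)/(1 − |Γ_s|)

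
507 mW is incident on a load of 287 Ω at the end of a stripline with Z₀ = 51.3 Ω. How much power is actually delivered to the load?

P_delivered ≈ 261 mW

Γ = (287 − 51.3)/(287 + 51.3) = 0.697
|Γ|² = 0.485
P_refl = |Γ|²·P_inc = 246 mW, P_del = (1 − |Γ|²)·P_inc = 261 mW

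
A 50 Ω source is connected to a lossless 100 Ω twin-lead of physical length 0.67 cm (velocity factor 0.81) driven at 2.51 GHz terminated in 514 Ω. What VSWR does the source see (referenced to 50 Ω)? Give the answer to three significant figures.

VSWR ≈ 8.95

λ = v/f = 0.81·c / 2.51 GHz = 0.0968 m
βl = 2π·l/λ = 2π × 0.0692 = 24.9°
tan(βl) = 0.464
Z_in = Z_0·(Z_L + jZ_0·tanβl)/(Z_0 + jZ_L·tanβl) = 93.3 − j176 Ω
Γ_s = (Z_in − Z_s)/(Z_in + Z_s) = (43.3 − j176)/(143 − j176), |Γ_s| = 0.799
VSWR = (1 + |Γ_s|)/(1 − |Γ_s|)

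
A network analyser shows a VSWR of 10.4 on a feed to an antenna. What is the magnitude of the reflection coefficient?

|Γ| = (S − 1)/(S + 1) = (10.4 − 1)/(10.4 + 1) = 9.4/11.4

|Γ| ≈ 0.825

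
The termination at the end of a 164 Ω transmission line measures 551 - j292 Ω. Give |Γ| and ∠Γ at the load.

Γ ≈ 0.628 ∠ -14.8°

Γ = (Z_L − Z_0)/(Z_L + Z_0) = (387 − j292)/(715 − j292)
|Γ| = 485/772 = 0.628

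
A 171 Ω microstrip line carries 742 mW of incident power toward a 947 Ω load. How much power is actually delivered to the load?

P_delivered ≈ 385 mW

Γ = (947 − 171)/(947 + 171) = 0.694
|Γ|² = 0.482
P_refl = |Γ|²·P_inc = 357 mW, P_del = (1 − |Γ|²)·P_inc = 385 mW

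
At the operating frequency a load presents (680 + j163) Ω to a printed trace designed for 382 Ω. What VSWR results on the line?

VSWR ≈ 1.92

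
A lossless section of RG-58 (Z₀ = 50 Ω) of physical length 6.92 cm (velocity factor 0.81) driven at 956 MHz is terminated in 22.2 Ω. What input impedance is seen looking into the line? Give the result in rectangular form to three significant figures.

Z_in ≈ 104 − j26 Ω

λ = v/f = 0.81·c / 956 MHz = 0.254 m
βl = 2π·l/λ = 2π × 0.272 = 98°
tan(βl) = tan(98°) = -7.11
Z_in = Z_0·(Z_L + jZ_0·tanβl)/(Z_0 + jZ_L·tanβl)
     = 50·(22.2 − j355)/(50 − j158)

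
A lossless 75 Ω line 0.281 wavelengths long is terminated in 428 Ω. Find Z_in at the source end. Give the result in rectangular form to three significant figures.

Z_in ≈ 13.6 + j14.3 Ω

βl = 2π × 0.281 = 101°
tan(βl) = tan(101°) = -5.07
Z_in = Z_0·(Z_L + jZ_0·tanβl)/(Z_0 + jZ_L·tanβl)
     = 75·(428 − j380)/(75 − j2170)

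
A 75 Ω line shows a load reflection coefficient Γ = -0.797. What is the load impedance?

Z_L = Z_0·(1 + Γ)/(1 − Γ) = 75·(0.203)/(1.8)

Z_L ≈ 8.47 Ω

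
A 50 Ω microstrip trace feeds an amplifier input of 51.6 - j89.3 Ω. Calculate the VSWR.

Γ = (Z_L − Z_0)/(Z_L + Z_0) = (1.6 − j89.3)/(101.6 − j89.3)
|Γ| = 89.3/135 = 0.66
VSWR = (1 + |Γ|)/(1 − |Γ|) = 1.66/0.34

VSWR ≈ 4.89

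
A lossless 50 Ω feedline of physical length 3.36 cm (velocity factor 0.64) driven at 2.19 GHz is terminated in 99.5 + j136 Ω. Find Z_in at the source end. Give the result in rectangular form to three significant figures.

Z_in ≈ 11.9 + j32.5 Ω

λ = v/f = 0.64·c / 2.19 GHz = 0.0877 m
βl = 2π·l/λ = 2π × 0.383 = 138°
tan(βl) = tan(138°) = -0.901
Z_in = Z_0·(Z_L + jZ_0·tanβl)/(Z_0 + jZ_L·tanβl)
     = 50·(99.5 + j90.9)/(173 − j89.7)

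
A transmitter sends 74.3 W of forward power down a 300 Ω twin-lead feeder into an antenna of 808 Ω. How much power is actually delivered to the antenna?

Γ = (808 − 300)/(808 + 300) = 0.458
|Γ|² = 0.21
P_refl = |Γ|²·P_inc = 15.6 W, P_del = (1 − |Γ|²)·P_inc = 58.7 W

P_delivered ≈ 58.7 W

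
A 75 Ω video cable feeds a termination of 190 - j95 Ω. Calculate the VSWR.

VSWR ≈ 3.25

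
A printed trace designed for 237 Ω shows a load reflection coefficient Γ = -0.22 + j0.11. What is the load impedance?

Z_L ≈ 148 + j34.7 Ω

Z_L = Z_0·(1 + Γ)/(1 − Γ) = 237·(0.78 + j0.11)/(1.22 − j0.11)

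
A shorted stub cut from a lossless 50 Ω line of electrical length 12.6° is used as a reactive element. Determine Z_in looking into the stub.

Z_in ≈ +j11.2 Ω

tan(βl) = 0.224
For a shorted stub, Z_in = jZ_0·tan(βl)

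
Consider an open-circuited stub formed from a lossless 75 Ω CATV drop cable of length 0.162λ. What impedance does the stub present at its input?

βl = 2π × 0.162 = 58.3°
tan(βl) = 1.62
For an open-circuited stub, Z_in = −jZ_0·cot(βl) = −jZ_0/tan(βl)

Z_in ≈ −j46.3 Ω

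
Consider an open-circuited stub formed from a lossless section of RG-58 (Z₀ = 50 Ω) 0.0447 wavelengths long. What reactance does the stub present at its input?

X_in ≈ -173 Ω (capacitive)

βl = 2π × 0.0447 = 16.1°
tan(βl) = 0.288
For an open-circuited stub, Z_in = −jZ_0·cot(βl) = −jZ_0/tan(βl)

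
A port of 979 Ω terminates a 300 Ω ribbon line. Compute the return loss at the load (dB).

RL ≈ 5.5 dB

Γ = (979 − 300)/(979 + 300) = 0.531
RL = −20·log₁₀|Γ| = −20·log₁₀(0.531)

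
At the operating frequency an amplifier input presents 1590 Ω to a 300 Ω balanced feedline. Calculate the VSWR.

VSWR ≈ 5.3

Γ = (1590 − 300)/(1590 + 300) = 0.683
VSWR = (1 + 0.683)/(1 − 0.683)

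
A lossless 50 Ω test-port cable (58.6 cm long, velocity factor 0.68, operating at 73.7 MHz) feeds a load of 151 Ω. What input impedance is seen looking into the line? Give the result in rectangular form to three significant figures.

λ = v/f = 0.68·c / 73.7 MHz = 2.77 m
βl = 2π·l/λ = 2π × 0.212 = 76.2°
tan(βl) = tan(76.2°) = 4.08
Z_in = Z_0·(Z_L + jZ_0·tanβl)/(Z_0 + jZ_L·tanβl)
     = 50·(151 + j204)/(50 + j615)

Z_in ≈ 17.4 − j10.9 Ω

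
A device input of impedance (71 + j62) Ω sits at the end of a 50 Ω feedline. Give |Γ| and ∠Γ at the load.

Γ = (Z_L − Z_0)/(Z_L + Z_0) = (21 + j62)/(121 + j62)
|Γ| = 65.5/136 = 0.481

Γ ≈ 0.481 ∠ 44.2°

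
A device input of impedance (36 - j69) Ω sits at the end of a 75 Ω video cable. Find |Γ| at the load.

Γ = (Z_L − Z_0)/(Z_L + Z_0) = (-39 − j69)/(111 − j69)
|Γ| = 79.3/131

|Γ| ≈ 0.606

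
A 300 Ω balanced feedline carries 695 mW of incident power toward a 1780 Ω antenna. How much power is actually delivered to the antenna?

P_delivered ≈ 343 mW

Γ = (1780 − 300)/(1780 + 300) = 0.712
|Γ|² = 0.506
P_refl = |Γ|²·P_inc = 352 mW, P_del = (1 − |Γ|²)·P_inc = 343 mW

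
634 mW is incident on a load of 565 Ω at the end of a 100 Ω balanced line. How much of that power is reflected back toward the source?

P_reflected ≈ 310 mW

Γ = (565 − 100)/(565 + 100) = 0.699
|Γ|² = 0.489
P_refl = |Γ|²·P_inc = 310 mW, P_del = (1 − |Γ|²)·P_inc = 324 mW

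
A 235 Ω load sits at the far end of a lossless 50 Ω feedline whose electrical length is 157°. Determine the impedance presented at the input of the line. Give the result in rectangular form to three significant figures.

tan(βl) = tan(157°) = -0.424
Z_in = Z_0·(Z_L + jZ_0·tanβl)/(Z_0 + jZ_L·tanβl)
     = 50·(235 − j21.2)/(50 − j99.8)

Z_in ≈ 55.7 + j89.9 Ω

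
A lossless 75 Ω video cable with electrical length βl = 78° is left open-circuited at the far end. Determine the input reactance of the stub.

tan(βl) = 4.7
For an open-circuited stub, Z_in = −jZ_0·cot(βl) = −jZ_0/tan(βl)

X_in ≈ -15.9 Ω (capacitive)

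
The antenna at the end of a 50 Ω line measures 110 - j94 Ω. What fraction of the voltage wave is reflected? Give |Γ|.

|Γ| ≈ 0.601

Γ = (Z_L − Z_0)/(Z_L + Z_0) = (60 − j94)/(160 − j94)
|Γ| = 112/186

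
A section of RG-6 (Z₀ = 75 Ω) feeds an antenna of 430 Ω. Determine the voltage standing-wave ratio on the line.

Γ = (430 − 75)/(430 + 75) = 0.703
VSWR = (1 + 0.703)/(1 − 0.703)

VSWR ≈ 5.73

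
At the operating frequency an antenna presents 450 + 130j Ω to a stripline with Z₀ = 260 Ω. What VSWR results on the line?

Γ = (Z_L − Z_0)/(Z_L + Z_0) = (190 + j130)/(710 + j130)
|Γ| = 230/722 = 0.319
VSWR = (1 + |Γ|)/(1 − |Γ|) = 1.32/0.681

VSWR ≈ 1.94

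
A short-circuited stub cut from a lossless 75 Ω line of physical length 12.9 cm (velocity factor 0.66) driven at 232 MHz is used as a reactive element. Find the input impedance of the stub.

Z_in ≈ +j105 Ω

λ = v/f = 0.66·c / 232 MHz = 0.853 m
βl = 2π·l/λ = 2π × 0.151 = 54.4°
tan(βl) = 1.4
For a short-circuited stub, Z_in = jZ_0·tan(βl)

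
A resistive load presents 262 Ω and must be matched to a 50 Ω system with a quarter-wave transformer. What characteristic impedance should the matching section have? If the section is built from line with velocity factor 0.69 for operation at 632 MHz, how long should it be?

Z_qwt ≈ 114 Ω; length ≈ 8.19 cm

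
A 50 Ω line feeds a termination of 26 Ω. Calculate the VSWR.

For a purely resistive load, VSWR = R_L/Z_0 or Z_0/R_L (whichever > 1) = 50/26

VSWR ≈ 1.92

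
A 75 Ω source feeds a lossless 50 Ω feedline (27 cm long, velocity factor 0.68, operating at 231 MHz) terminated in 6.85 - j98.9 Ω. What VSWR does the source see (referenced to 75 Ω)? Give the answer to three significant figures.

VSWR ≈ 38

λ = v/f = 0.68·c / 231 MHz = 0.883 m
βl = 2π·l/λ = 2π × 0.306 = 110°
tan(βl) = -2.74
Z_in = Z_0·(Z_L + jZ_0·tanβl)/(Z_0 + jZ_L·tanβl) = 2.96 + j53.1 Ω
Γ_s = (Z_in − Z_s)/(Z_in + Z_s) = (-72 + j53.1)/(78 + j53.1), |Γ_s| = 0.949
VSWR = (1 + |Γ_s|)/(1 − |Γ_s|)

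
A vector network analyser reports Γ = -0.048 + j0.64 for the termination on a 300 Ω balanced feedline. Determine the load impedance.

Z_L = Z_0·(1 + Γ)/(1 − Γ) = 300·(0.952 + j0.64)/(1.05 − j0.64)

Z_L ≈ 117 + j255 Ω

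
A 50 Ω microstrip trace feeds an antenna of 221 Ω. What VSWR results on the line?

Γ = (221 − 50)/(221 + 50) = 0.631
VSWR = (1 + 0.631)/(1 − 0.631)

VSWR ≈ 4.42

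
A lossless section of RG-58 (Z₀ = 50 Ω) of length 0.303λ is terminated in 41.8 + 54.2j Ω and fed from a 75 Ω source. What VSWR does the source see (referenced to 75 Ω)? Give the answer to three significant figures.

VSWR ≈ 4.51

βl = 2π × 0.303 = 109°
tan(βl) = -2.89
Z_in = Z_0·(Z_L + jZ_0·tanβl)/(Z_0 + jZ_L·tanβl) = 17.1 − j11.9 Ω
Γ_s = (Z_in − Z_s)/(Z_in + Z_s) = (-57.9 − j11.9)/(92.1 − j11.9), |Γ_s| = 0.637
VSWR = (1 + |Γ_s|)/(1 − |Γ_s|)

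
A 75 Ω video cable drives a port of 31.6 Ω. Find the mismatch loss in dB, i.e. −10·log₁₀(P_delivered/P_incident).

Γ = (31.6 − 75)/(31.6 + 75) = -0.407
|Γ|² = 0.166, so P_del/P_inc = 1 − |Γ|² = 0.834
ML = −10·log₁₀(1 − |Γ|²)

mismatch loss ≈ 0.787 dB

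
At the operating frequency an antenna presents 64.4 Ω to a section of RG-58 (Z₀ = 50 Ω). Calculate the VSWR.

For a purely resistive load, VSWR = R_L/Z_0 or Z_0/R_L (whichever > 1) = 64.4/50

VSWR ≈ 1.29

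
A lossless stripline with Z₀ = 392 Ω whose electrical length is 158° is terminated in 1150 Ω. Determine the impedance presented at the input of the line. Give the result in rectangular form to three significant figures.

Z_in ≈ 556 + j501 Ω

tan(βl) = tan(158°) = -0.404
Z_in = Z_0·(Z_L + jZ_0·tanβl)/(Z_0 + jZ_L·tanβl)
     = 392·(1150 − j158)/(392 − j465)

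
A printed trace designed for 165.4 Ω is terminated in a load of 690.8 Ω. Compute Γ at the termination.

Γ = 0.614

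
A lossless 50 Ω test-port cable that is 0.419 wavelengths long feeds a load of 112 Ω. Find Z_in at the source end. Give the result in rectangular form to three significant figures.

Z_in ≈ 57.3 + j43.7 Ω

βl = 2π × 0.419 = 151°
tan(βl) = tan(151°) = -0.558
Z_in = Z_0·(Z_L + jZ_0·tanβl)/(Z_0 + jZ_L·tanβl)
     = 50·(112 − j27.9)/(50 − j62.5)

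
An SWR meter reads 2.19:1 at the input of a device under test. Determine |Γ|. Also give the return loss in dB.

|Γ| = (S − 1)/(S + 1) = (2.19 − 1)/(2.19 + 1) = 1.19/3.19
RL = −20·log₁₀|Γ| = −20·log₁₀(0.373)

|Γ| ≈ 0.373; return loss ≈ 8.56 dB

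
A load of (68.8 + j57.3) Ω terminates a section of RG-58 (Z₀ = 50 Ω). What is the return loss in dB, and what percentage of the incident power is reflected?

Γ = (18.8 + j57.3)/(118.8 + j57.3), |Γ| = 0.457
RL = −20·log₁₀(0.457) = 6.8 dB
P_refl/P_inc = |Γ|² = 0.209

RL ≈ 6.8 dB; 20.9% of incident power reflected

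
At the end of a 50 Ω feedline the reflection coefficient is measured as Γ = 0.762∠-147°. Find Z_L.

Z_L ≈ 7.33 − j14.5 Ω

Z_L = Z_0·(1 + Γ)/(1 − Γ) = 50·(0.361 − j0.415)/(1.64 + j0.415)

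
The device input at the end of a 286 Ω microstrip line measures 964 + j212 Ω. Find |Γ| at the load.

Γ = (Z_L − Z_0)/(Z_L + Z_0) = (678 + j212)/(1250 + j212)
|Γ| = 710/1270

|Γ| ≈ 0.56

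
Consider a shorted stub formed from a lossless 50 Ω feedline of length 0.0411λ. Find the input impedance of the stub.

Z_in ≈ +j13.2 Ω

βl = 2π × 0.0411 = 14.8°
tan(βl) = 0.264
For a shorted stub, Z_in = jZ_0·tan(βl)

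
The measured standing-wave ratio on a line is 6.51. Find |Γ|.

|Γ| ≈ 0.734

|Γ| = (S − 1)/(S + 1) = (6.51 − 1)/(6.51 + 1) = 5.51/7.51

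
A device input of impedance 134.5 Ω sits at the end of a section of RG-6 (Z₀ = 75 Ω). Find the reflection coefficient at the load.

Γ = (Z_L − Z_0)/(Z_L + Z_0) = (134.5 − 75)/(134.5 + 75) = 59.5/209.5

Γ = 0.284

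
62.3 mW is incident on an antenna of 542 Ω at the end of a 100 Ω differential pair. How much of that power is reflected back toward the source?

Γ = (542 − 100)/(542 + 100) = 0.688
|Γ|² = 0.474
P_refl = |Γ|²·P_inc = 29.5 mW, P_del = (1 − |Γ|²)·P_inc = 32.8 mW

P_reflected ≈ 29.5 mW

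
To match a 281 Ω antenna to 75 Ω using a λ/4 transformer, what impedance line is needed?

Z_qwt = √(Z_0·R_L) = √(75 × 281) = √21080

Z_qwt ≈ 145 Ω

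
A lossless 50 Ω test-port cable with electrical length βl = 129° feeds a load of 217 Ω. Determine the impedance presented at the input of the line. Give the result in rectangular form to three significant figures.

tan(βl) = tan(129°) = -1.23
Z_in = Z_0·(Z_L + jZ_0·tanβl)/(Z_0 + jZ_L·tanβl)
     = 50·(217 − j61.7)/(50 − j268)

Z_in ≈ 18.4 + j37 Ω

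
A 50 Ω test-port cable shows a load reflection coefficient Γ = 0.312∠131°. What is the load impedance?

Z_L = Z_0·(1 + Γ)/(1 − Γ) = 50·(0.795 + j0.235)/(1.2 − j0.235)

Z_L ≈ 30 + j15.6 Ω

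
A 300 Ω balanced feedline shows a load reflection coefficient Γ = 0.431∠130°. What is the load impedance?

Z_L ≈ 140 + j114 Ω

Z_L = Z_0·(1 + Γ)/(1 − Γ) = 300·(0.723 + j0.33)/(1.28 − j0.33)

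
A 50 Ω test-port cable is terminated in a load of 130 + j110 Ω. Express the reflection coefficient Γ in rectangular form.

Γ ≈ 0.596 + j0.247

Γ = (Z_L − Z_0)/(Z_L + Z_0) = (80 + j110)/(180 + j110)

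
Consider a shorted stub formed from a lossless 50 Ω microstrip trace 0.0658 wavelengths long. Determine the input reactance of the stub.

X_in ≈ 21.9 Ω (inductive)

βl = 2π × 0.0658 = 23.7°
tan(βl) = 0.439
For a shorted stub, Z_in = jZ_0·tan(βl)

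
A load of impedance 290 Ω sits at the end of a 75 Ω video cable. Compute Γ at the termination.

Γ = (Z_L − Z_0)/(Z_L + Z_0) = (290 − 75)/(290 + 75) = 215/365

Γ = 0.589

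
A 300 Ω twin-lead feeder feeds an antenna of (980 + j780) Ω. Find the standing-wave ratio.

VSWR ≈ 5.46

Γ = (Z_L − Z_0)/(Z_L + Z_0) = (680 + j780)/(1280 + j780)
|Γ| = 1030/1500 = 0.69
VSWR = (1 + |Γ|)/(1 − |Γ|) = 1.69/0.31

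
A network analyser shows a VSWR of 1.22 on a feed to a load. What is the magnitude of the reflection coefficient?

|Γ| ≈ 0.0991

|Γ| = (S − 1)/(S + 1) = (1.22 − 1)/(1.22 + 1) = 0.22/2.22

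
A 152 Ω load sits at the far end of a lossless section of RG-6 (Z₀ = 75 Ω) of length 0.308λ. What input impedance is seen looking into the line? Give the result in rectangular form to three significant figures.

βl = 2π × 0.308 = 111°
tan(βl) = tan(111°) = -2.62
Z_in = Z_0·(Z_L + jZ_0·tanβl)/(Z_0 + jZ_L·tanβl)
     = 75·(152 − j197)/(75 − j398)

Z_in ≈ 40.9 + j20.9 Ω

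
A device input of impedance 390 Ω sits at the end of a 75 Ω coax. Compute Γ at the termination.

Γ = 0.677

Γ = (Z_L − Z_0)/(Z_L + Z_0) = (390 − 75)/(390 + 75) = 315/465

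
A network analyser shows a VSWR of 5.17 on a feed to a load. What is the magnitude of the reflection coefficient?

|Γ| = (S − 1)/(S + 1) = (5.17 − 1)/(5.17 + 1) = 4.17/6.17

|Γ| ≈ 0.676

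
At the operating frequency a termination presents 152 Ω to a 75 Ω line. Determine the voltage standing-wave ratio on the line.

Γ = (152 − 75)/(152 + 75) = 0.339
VSWR = (1 + 0.339)/(1 − 0.339)

VSWR ≈ 2.03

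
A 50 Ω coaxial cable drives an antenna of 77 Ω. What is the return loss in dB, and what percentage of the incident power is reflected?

Γ = (77 − 50)/(77 + 50) = 0.213
RL = −20·log₁₀(0.213) = 13.4 dB
P_refl/P_inc = |Γ|² = 0.0452

RL ≈ 13.4 dB; 4.52% of incident power reflected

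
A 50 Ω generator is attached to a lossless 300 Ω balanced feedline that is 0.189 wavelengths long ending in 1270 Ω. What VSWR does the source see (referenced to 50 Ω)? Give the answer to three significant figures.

βl = 2π × 0.189 = 68°
tan(βl) = 2.48
Z_in = Z_0·(Z_L + jZ_0·tanβl)/(Z_0 + jZ_L·tanβl) = 81.6 − j113 Ω
Γ_s = (Z_in − Z_s)/(Z_in + Z_s) = (31.6 − j113)/(132 − j113), |Γ_s| = 0.677
VSWR = (1 + |Γ_s|)/(1 − |Γ_s|)

VSWR ≈ 5.19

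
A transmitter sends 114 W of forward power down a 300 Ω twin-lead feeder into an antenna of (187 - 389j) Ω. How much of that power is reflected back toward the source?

P_reflected ≈ 48.2 W

|Γ| = |(-113 − j389)/(487 − j389)| = 0.65
|Γ|² = 0.422
P_refl = |Γ|²·P_inc = 48.2 W, P_del = (1 − |Γ|²)·P_inc = 65.8 W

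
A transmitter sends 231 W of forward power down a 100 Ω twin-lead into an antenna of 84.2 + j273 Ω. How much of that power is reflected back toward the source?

|Γ| = |(-15.8 + j273)/(184.2 + j273)| = 0.83
|Γ|² = 0.689
P_refl = |Γ|²·P_inc = 159 W, P_del = (1 − |Γ|²)·P_inc = 71.7 W

P_reflected ≈ 159 W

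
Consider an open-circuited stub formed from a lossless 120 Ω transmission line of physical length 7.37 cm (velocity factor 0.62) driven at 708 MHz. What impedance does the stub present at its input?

λ = v/f = 0.62·c / 708 MHz = 0.263 m
βl = 2π·l/λ = 2π × 0.281 = 101°
tan(βl) = -5.15
For an open-circuited stub, Z_in = −jZ_0·cot(βl) = −jZ_0/tan(βl)

Z_in ≈ +j23.3 Ω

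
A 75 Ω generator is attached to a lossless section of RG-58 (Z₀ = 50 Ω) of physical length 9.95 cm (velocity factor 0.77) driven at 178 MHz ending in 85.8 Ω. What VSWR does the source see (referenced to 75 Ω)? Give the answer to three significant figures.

VSWR ≈ 1.59

λ = v/f = 0.77·c / 178 MHz = 1.3 m
βl = 2π·l/λ = 2π × 0.0767 = 27.6°
tan(βl) = 0.523
Z_in = Z_0·(Z_L + jZ_0·tanβl)/(Z_0 + jZ_L·tanβl) = 60.5 − j28.2 Ω
Γ_s = (Z_in − Z_s)/(Z_in + Z_s) = (-14.5 − j28.2)/(136 − j28.2), |Γ_s| = 0.229
VSWR = (1 + |Γ_s|)/(1 − |Γ_s|)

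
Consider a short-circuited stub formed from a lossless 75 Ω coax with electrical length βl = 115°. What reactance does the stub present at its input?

X_in ≈ -161 Ω (capacitive)

tan(βl) = -2.14
For a short-circuited stub, Z_in = jZ_0·tan(βl)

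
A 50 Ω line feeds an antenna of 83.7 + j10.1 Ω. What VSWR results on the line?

VSWR ≈ 1.71

Γ = (Z_L − Z_0)/(Z_L + Z_0) = (33.7 + j10.1)/(133.7 + j10.1)
|Γ| = 35.2/134 = 0.262
VSWR = (1 + |Γ|)/(1 − |Γ|) = 1.26/0.738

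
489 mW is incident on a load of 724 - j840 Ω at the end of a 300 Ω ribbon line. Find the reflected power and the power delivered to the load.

P_reflected ≈ 247 mW; P_delivered ≈ 242 mW

|Γ| = |(424 − j840)/(1024 − j840)| = 0.71
|Γ|² = 0.505
P_refl = |Γ|²·P_inc = 247 mW, P_del = (1 − |Γ|²)·P_inc = 242 mW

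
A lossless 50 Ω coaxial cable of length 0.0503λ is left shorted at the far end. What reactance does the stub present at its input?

X_in ≈ 16.4 Ω (inductive)

βl = 2π × 0.0503 = 18.1°
tan(βl) = 0.327
For a shorted stub, Z_in = jZ_0·tan(βl)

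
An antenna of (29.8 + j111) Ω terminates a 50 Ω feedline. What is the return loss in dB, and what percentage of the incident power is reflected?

Γ = (-20.2 + j111)/(79.8 + j111), |Γ| = 0.825
RL = −20·log₁₀(0.825) = 1.67 dB
P_refl/P_inc = |Γ|² = 0.681

RL ≈ 1.67 dB; 68.1% of incident power reflected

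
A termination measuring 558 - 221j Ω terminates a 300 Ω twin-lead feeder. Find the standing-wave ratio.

VSWR ≈ 2.24

Γ = (Z_L − Z_0)/(Z_L + Z_0) = (258 − j221)/(858 − j221)
|Γ| = 340/886 = 0.383
VSWR = (1 + |Γ|)/(1 − |Γ|) = 1.38/0.617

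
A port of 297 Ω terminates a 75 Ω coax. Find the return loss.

RL ≈ 4.48 dB

Γ = (297 − 75)/(297 + 75) = 0.597
RL = −20·log₁₀|Γ| = −20·log₁₀(0.597)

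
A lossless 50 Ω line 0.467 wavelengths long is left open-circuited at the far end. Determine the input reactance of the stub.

βl = 2π × 0.467 = 168°
tan(βl) = -0.21
For an open-circuited stub, Z_in = −jZ_0·cot(βl) = −jZ_0/tan(βl)

X_in ≈ 238 Ω (inductive)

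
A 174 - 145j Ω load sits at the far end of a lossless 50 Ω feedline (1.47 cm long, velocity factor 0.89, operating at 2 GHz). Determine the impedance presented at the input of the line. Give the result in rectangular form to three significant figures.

λ = v/f = 0.89·c / 2 GHz = 0.134 m
βl = 2π·l/λ = 2π × 0.11 = 39.6°
tan(βl) = tan(39.6°) = 0.828
Z_in = Z_0·(Z_L + jZ_0·tanβl)/(Z_0 + jZ_L·tanβl)
     = 50·(174 − j104)/(170 + j144)

Z_in ≈ 14.8 − j42.9 Ω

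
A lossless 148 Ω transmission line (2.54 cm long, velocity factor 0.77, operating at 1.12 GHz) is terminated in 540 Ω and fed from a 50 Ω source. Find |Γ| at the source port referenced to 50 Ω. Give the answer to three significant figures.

λ = v/f = 0.77·c / 1.12 GHz = 0.206 m
βl = 2π·l/λ = 2π × 0.123 = 44.3°
tan(βl) = 0.977
Z_in = Z_0·(Z_L + jZ_0·tanβl)/(Z_0 + jZ_L·tanβl) = 77 − j130 Ω
Γ_s = (Z_in − Z_s)/(Z_in + Z_s) = (27 − j130)/(127 − j130), |Γ_s| = 0.73

|Γ| ≈ 0.73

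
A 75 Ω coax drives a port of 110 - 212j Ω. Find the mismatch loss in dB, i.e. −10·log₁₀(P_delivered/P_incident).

mismatch loss ≈ 3.8 dB

Γ = (35 − j212)/(185 − j212), |Γ| = 0.764
|Γ|² = 0.583, so P_del/P_inc = 1 − |Γ|² = 0.417
ML = −10·log₁₀(1 − |Γ|²)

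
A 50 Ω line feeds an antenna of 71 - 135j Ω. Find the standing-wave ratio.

VSWR ≈ 7.12

Γ = (Z_L − Z_0)/(Z_L + Z_0) = (21 − j135)/(121 − j135)
|Γ| = 137/181 = 0.754
VSWR = (1 + |Γ|)/(1 − |Γ|) = 1.75/0.246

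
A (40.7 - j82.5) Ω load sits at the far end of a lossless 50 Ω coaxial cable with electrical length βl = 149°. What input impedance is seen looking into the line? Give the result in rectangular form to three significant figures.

Z_in ≈ 231 + j79.2 Ω

tan(βl) = tan(149°) = -0.601
Z_in = Z_0·(Z_L + jZ_0·tanβl)/(Z_0 + jZ_L·tanβl)
     = 50·(40.7 − j113)/(0.429 − j24.5)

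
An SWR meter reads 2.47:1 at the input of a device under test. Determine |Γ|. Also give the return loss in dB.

|Γ| ≈ 0.424; return loss ≈ 7.46 dB

|Γ| = (S − 1)/(S + 1) = (2.47 − 1)/(2.47 + 1) = 1.47/3.47
RL = −20·log₁₀|Γ| = −20·log₁₀(0.424)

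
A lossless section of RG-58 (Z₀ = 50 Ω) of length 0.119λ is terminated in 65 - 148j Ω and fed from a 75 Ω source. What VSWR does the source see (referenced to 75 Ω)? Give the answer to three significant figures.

VSWR ≈ 11.1

βl = 2π × 0.119 = 42.8°
tan(βl) = 0.927
Z_in = Z_0·(Z_L + jZ_0·tanβl)/(Z_0 + jZ_L·tanβl) = 7.81 − j29.7 Ω
Γ_s = (Z_in − Z_s)/(Z_in + Z_s) = (-67.2 − j29.7)/(82.8 − j29.7), |Γ_s| = 0.835
VSWR = (1 + |Γ_s|)/(1 − |Γ_s|)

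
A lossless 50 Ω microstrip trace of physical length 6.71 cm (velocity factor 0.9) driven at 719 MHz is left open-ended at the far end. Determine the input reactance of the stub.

λ = v/f = 0.9·c / 719 MHz = 0.376 m
βl = 2π·l/λ = 2π × 0.179 = 64.3°
tan(βl) = 2.08
For an open-ended stub, Z_in = −jZ_0·cot(βl) = −jZ_0/tan(βl)

X_in ≈ -24 Ω (capacitive)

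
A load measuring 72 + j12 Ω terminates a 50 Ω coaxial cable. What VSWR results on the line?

VSWR ≈ 1.51

Γ = (Z_L − Z_0)/(Z_L + Z_0) = (22 + j12)/(122 + j12)
|Γ| = 25.1/123 = 0.204
VSWR = (1 + |Γ|)/(1 − |Γ|) = 1.2/0.796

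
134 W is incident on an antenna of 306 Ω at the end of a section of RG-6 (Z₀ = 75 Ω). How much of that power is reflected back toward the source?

Γ = (306 − 75)/(306 + 75) = 0.606
|Γ|² = 0.368
P_refl = |Γ|²·P_inc = 49.3 W, P_del = (1 − |Γ|²)·P_inc = 84.7 W

P_reflected ≈ 49.3 W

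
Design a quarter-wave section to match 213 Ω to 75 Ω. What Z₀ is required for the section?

Z_qwt ≈ 126 Ω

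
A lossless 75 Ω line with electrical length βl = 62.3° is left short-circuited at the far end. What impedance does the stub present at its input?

Z_in ≈ +j143 Ω

tan(βl) = 1.9
For a short-circuited stub, Z_in = jZ_0·tan(βl)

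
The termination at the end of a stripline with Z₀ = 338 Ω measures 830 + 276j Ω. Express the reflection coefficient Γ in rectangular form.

Γ ≈ 0.452 + j0.13

Γ = (Z_L − Z_0)/(Z_L + Z_0) = (492 + j276)/(1168 + j276)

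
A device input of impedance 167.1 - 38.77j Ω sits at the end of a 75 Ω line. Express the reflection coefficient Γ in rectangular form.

Γ ≈ 0.396 − j0.0967

Γ = (Z_L − Z_0)/(Z_L + Z_0) = (92.1 − j38.77)/(242.1 − j38.77)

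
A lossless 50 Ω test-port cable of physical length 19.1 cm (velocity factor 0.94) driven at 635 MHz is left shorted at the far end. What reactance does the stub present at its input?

X_in ≈ -23.5 Ω (capacitive)

λ = v/f = 0.94·c / 635 MHz = 0.444 m
βl = 2π·l/λ = 2π × 0.43 = 155°
tan(βl) = -0.47
For a shorted stub, Z_in = jZ_0·tan(βl)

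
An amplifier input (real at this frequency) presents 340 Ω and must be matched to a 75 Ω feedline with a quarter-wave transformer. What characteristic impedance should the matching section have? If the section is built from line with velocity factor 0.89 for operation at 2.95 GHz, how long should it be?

Z_qwt ≈ 160 Ω; length ≈ 2.26 cm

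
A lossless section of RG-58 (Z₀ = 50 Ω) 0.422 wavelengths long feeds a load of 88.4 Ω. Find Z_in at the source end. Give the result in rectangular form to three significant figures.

Z_in ≈ 60.1 + j30 Ω

βl = 2π × 0.422 = 152°
tan(βl) = tan(152°) = -0.534
Z_in = Z_0·(Z_L + jZ_0·tanβl)/(Z_0 + jZ_L·tanβl)
     = 50·(88.4 − j26.7)/(50 − j47.2)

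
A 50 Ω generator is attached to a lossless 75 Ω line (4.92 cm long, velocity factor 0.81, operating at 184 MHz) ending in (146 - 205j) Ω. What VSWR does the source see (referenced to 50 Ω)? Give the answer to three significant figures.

λ = v/f = 0.81·c / 184 MHz = 1.32 m
βl = 2π·l/λ = 2π × 0.0373 = 13.4°
tan(βl) = 0.238
Z_in = Z_0·(Z_L + jZ_0·tanβl)/(Z_0 + jZ_L·tanβl) = 52.4 − j128 Ω
Γ_s = (Z_in − Z_s)/(Z_in + Z_s) = (2.42 − j128)/(102 − j128), |Γ_s| = 0.781
VSWR = (1 + |Γ_s|)/(1 − |Γ_s|)

VSWR ≈ 8.13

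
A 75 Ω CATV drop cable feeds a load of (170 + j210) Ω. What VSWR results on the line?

Γ = (Z_L − Z_0)/(Z_L + Z_0) = (95 + j210)/(245 + j210)
|Γ| = 230/323 = 0.714
VSWR = (1 + |Γ|)/(1 − |Γ|) = 1.71/0.286

VSWR ≈ 6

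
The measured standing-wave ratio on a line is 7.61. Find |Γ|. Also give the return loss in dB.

|Γ| = (S − 1)/(S + 1) = (7.61 − 1)/(7.61 + 1) = 6.61/8.61
RL = −20·log₁₀|Γ| = −20·log₁₀(0.768)

|Γ| ≈ 0.768; return loss ≈ 2.3 dB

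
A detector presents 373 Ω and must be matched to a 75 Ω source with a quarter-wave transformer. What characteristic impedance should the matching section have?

Z_qwt ≈ 167 Ω

Z_qwt = √(Z_0·R_L) = √(75 × 373) = √27980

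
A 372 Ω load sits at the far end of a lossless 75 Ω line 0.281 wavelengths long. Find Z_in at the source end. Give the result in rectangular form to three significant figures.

Z_in ≈ 15.7 + j14.2 Ω

βl = 2π × 0.281 = 101°
tan(βl) = tan(101°) = -5.07
Z_in = Z_0·(Z_L + jZ_0·tanβl)/(Z_0 + jZ_L·tanβl)
     = 75·(372 − j380)/(75 − j1890)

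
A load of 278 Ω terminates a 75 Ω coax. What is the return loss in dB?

RL ≈ 4.81 dB

Γ = (278 − 75)/(278 + 75) = 0.575
RL = −20·log₁₀|Γ| = −20·log₁₀(0.575)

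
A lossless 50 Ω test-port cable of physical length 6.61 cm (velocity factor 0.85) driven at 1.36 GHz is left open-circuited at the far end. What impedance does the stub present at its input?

Z_in ≈ +j37.6 Ω

λ = v/f = 0.85·c / 1.36 GHz = 0.188 m
βl = 2π·l/λ = 2π × 0.353 = 127°
tan(βl) = -1.33
For an open-circuited stub, Z_in = −jZ_0·cot(βl) = −jZ_0/tan(βl)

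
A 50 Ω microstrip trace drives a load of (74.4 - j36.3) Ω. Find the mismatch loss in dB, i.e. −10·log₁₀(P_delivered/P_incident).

Γ = (24.4 − j36.3)/(124.4 − j36.3), |Γ| = 0.338
|Γ|² = 0.114, so P_del/P_inc = 1 − |Γ|² = 0.886
ML = −10·log₁₀(1 − |Γ|²)

mismatch loss ≈ 0.525 dB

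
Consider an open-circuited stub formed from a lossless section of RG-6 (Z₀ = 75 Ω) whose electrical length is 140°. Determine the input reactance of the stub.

tan(βl) = -0.839
For an open-circuited stub, Z_in = −jZ_0·cot(βl) = −jZ_0/tan(βl)

X_in ≈ 89.4 Ω (inductive)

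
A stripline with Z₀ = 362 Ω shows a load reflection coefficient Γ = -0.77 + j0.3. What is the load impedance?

Z_L = Z_0·(1 + Γ)/(1 − Γ) = 362·(0.23 + j0.3)/(1.77 − j0.3)

Z_L ≈ 35.6 + j67.4 Ω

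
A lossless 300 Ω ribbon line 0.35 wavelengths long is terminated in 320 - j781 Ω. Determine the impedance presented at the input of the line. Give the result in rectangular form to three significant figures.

βl = 2π × 0.35 = 126°
tan(βl) = tan(126°) = -1.38
Z_in = Z_0·(Z_L + jZ_0·tanβl)/(Z_0 + jZ_L·tanβl)
     = 300·(320 − j1190)/(-775 − j440)

Z_in ≈ 105 + j403 Ω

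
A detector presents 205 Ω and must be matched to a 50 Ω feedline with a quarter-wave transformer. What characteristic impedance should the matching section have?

Z_qwt ≈ 101 Ω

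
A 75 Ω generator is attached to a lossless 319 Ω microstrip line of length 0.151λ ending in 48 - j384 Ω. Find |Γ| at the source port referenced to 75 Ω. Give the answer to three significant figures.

|Γ| ≈ 0.612

βl = 2π × 0.151 = 54.4°
tan(βl) = 1.39
Z_in = Z_0·(Z_L + jZ_0·tanβl)/(Z_0 + jZ_L·tanβl) = 19.6 + j21.2 Ω
Γ_s = (Z_in − Z_s)/(Z_in + Z_s) = (-55.4 + j21.2)/(94.6 + j21.2), |Γ_s| = 0.612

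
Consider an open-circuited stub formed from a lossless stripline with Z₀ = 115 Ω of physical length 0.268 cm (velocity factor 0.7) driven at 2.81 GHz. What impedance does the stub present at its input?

λ = v/f = 0.7·c / 2.81 GHz = 0.0747 m
βl = 2π·l/λ = 2π × 0.0359 = 12.9°
tan(βl) = 0.229
For an open-circuited stub, Z_in = −jZ_0·cot(βl) = −jZ_0/tan(βl)

Z_in ≈ −j502 Ω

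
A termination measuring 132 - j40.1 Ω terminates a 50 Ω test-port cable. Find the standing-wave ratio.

Γ = (Z_L − Z_0)/(Z_L + Z_0) = (82 − j40.1)/(182 − j40.1)
|Γ| = 91.3/186 = 0.49
VSWR = (1 + |Γ|)/(1 − |Γ|) = 1.49/0.51

VSWR ≈ 2.92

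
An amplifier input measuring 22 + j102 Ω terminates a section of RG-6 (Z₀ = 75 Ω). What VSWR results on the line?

VSWR ≈ 9.91

Γ = (Z_L − Z_0)/(Z_L + Z_0) = (-53 + j102)/(97 + j102)
|Γ| = 115/141 = 0.817
VSWR = (1 + |Γ|)/(1 − |Γ|) = 1.82/0.183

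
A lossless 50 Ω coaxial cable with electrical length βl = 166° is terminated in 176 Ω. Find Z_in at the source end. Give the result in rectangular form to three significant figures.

Z_in ≈ 106 + j80.2 Ω

tan(βl) = tan(166°) = -0.249
Z_in = Z_0·(Z_L + jZ_0·tanβl)/(Z_0 + jZ_L·tanβl)
     = 50·(176 − j12.5)/(50 − j43.9)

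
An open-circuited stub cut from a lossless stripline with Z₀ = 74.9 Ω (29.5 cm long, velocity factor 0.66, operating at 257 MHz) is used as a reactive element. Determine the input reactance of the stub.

λ = v/f = 0.66·c / 257 MHz = 0.77 m
βl = 2π·l/λ = 2π × 0.383 = 138°
tan(βl) = -0.905
For an open-circuited stub, Z_in = −jZ_0·cot(βl) = −jZ_0/tan(βl)

X_in ≈ 82.7 Ω (inductive)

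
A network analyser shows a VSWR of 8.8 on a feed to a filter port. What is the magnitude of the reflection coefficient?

|Γ| ≈ 0.796

|Γ| = (S − 1)/(S + 1) = (8.8 − 1)/(8.8 + 1) = 7.8/9.8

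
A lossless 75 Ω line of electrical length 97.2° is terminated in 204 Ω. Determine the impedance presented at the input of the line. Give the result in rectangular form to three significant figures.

Z_in ≈ 28 + j8.18 Ω

tan(βl) = tan(97.2°) = -7.92
Z_in = Z_0·(Z_L + jZ_0·tanβl)/(Z_0 + jZ_L·tanβl)
     = 75·(204 − j594)/(75 − j1610)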